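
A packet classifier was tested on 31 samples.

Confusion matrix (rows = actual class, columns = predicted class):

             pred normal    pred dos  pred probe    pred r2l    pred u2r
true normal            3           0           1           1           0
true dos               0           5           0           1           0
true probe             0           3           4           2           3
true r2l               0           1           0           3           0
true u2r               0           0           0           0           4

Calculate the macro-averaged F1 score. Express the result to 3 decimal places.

0.632

Per-class F1 score (2·TP/(2·TP+FP+FN)):
  normal: TP=3, FP=0+0+0+0=0, FN=0+1+1+0=2 → 6/8 = 0.7500
  dos: TP=5, FP=0+3+1+0=4, FN=0+0+1+0=1 → 10/15 = 0.6667
  probe: TP=4, FP=1+0+0+0=1, FN=0+3+2+3=8 → 8/17 = 0.4706
  r2l: TP=3, FP=1+1+2+0=4, FN=0+1+0+0=1 → 6/11 = 0.5455
  u2r: TP=4, FP=0+0+3+0=3, FN=0+0+0+0=0 → 8/11 = 0.7273
Macro-F1 score = mean = (0.7500 + 0.6667 + 0.4706 + 0.5455 + 0.7273) / 5 = 0.632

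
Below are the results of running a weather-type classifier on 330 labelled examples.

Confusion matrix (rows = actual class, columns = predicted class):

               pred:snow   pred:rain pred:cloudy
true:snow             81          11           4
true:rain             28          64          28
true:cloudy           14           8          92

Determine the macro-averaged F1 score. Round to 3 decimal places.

0.714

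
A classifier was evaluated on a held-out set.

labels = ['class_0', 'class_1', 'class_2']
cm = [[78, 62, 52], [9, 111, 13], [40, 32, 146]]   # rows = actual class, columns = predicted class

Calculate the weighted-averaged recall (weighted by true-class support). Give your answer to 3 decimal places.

0.617

Per-class recall (TP/(TP+FN)):
  class_0: TP=78, FN=62+52=114 → 78/192 = 0.4063
  class_1: TP=111, FN=9+13=22 → 111/133 = 0.8346
  class_2: TP=146, FN=40+32=72 → 146/218 = 0.6697
Weighted-recall = Σ (supportᵢ/N)·recallᵢ with N=543: (192/543)·0.4063 + (133/543)·0.8346 + (218/543)·0.6697 = 0.617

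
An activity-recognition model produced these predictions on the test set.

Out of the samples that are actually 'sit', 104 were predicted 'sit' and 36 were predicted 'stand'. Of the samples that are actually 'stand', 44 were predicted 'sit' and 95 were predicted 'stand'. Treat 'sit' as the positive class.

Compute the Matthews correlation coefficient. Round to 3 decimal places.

MCC = (TP·TN − FP·FN) / √((TP+FP)(TP+FN)(TN+FP)(TN+FN))
Numerator = 104·95 − 44·36 = 8296
Denominator = √(148·140·139·131) = √377290480 = 19423.9666
MCC = 8296 / 19423.9666 = 0.427

0.427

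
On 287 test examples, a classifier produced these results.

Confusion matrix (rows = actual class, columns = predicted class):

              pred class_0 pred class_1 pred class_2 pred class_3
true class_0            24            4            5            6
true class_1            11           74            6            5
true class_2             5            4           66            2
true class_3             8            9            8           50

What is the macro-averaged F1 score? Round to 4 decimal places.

Per-class F1 score (2·TP/(2·TP+FP+FN)):
  class_0: TP=24, FP=11+5+8=24, FN=4+5+6=15 → 48/87 = 0.55172
  class_1: TP=74, FP=4+4+9=17, FN=11+6+5=22 → 148/187 = 0.79144
  class_2: TP=66, FP=5+6+8=19, FN=5+4+2=11 → 132/162 = 0.81481
  class_3: TP=50, FP=6+5+2=13, FN=8+9+8=25 → 100/138 = 0.72464
Macro-F1 score = mean = (0.55172 + 0.79144 + 0.81481 + 0.72464) / 4 = 0.7207

0.7207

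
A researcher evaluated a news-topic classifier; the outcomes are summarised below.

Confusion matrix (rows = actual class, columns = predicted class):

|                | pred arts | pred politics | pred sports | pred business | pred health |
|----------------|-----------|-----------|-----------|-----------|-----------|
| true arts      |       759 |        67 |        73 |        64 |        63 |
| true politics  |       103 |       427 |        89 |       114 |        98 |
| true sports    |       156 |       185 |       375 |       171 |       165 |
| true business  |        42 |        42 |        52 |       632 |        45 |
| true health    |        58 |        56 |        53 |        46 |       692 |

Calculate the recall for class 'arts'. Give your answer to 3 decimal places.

0.740

recall = TP/(TP+FN).
arts: TP=759, FN=67+73+64+63=267 → 759/1026 = 0.7398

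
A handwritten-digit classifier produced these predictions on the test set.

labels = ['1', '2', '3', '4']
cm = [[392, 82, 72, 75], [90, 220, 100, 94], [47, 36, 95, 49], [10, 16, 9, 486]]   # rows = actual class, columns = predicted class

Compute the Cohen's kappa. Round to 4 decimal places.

0.5036

Observed agreement pₒ = trace/N = 1193/1873 = 0.63695
Expected agreement pₑ = Σ (rowᵢ·colᵢ)/N² = (621·539 + 504·354 + 227·276 + 521·704)/1873² = 0.26868
κ = (pₒ − pₑ)/(1 − pₑ) = (0.63695 − 0.26868)/(1 − 0.26868) = 0.5036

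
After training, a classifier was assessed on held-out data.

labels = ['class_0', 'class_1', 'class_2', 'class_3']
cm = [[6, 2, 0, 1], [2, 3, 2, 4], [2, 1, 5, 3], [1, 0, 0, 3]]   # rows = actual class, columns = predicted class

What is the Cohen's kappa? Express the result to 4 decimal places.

Observed agreement pₒ = trace/N = 17/35 = 0.48571
Expected agreement pₑ = Σ (rowᵢ·colᵢ)/N² = (9·11 + 11·6 + 11·7 + 4·11)/35² = 0.23347
κ = (pₒ − pₑ)/(1 − pₑ) = (0.48571 − 0.23347)/(1 − 0.23347) = 0.3291

0.3291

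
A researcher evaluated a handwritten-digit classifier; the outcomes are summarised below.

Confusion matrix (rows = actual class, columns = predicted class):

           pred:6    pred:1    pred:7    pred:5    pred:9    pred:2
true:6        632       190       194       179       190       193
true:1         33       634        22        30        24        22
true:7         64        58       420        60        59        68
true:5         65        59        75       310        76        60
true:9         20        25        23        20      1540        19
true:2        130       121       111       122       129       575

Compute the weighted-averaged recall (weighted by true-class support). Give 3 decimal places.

0.627

Per-class recall (TP/(TP+FN)):
  6: TP=632, FN=190+194+179+190+193=946 → 632/1578 = 0.4005
  1: TP=634, FN=33+22+30+24+22=131 → 634/765 = 0.8288
  7: TP=420, FN=64+58+60+59+68=309 → 420/729 = 0.5761
  5: TP=310, FN=65+59+75+76+60=335 → 310/645 = 0.4806
  9: TP=1540, FN=20+25+23+20+19=107 → 1540/1647 = 0.9350
  2: TP=575, FN=130+121+111+122+129=613 → 575/1188 = 0.4840
Weighted-recall = Σ (supportᵢ/N)·recallᵢ with N=6552: (1578/6552)·0.4005 + (765/6552)·0.8288 + (729/6552)·0.5761 + (645/6552)·0.4806 + (1647/6552)·0.9350 + (1188/6552)·0.4840 = 0.627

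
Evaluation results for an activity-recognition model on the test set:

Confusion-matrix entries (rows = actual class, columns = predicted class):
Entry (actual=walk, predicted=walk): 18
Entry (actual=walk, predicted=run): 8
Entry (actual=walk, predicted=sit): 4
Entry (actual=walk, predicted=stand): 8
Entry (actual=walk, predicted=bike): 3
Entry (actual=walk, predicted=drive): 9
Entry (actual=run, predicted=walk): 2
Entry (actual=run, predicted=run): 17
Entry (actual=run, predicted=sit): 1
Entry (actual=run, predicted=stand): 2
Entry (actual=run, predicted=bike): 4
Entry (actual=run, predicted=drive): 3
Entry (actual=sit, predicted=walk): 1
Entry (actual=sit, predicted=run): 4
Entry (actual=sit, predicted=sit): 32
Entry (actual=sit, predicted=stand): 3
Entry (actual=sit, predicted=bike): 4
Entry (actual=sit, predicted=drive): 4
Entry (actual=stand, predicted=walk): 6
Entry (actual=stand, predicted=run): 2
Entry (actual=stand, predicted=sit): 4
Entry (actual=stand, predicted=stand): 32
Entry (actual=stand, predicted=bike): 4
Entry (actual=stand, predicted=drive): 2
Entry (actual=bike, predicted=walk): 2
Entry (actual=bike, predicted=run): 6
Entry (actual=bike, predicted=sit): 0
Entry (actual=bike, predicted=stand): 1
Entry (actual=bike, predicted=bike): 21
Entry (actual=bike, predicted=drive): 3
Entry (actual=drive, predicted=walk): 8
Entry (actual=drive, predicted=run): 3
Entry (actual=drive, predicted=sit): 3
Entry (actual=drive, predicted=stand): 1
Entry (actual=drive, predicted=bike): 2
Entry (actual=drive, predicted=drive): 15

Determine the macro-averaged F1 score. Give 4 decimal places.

Per-class F1 score (2·TP/(2·TP+FP+FN)):
  walk: TP=18, FP=2+1+6+2+8=19, FN=8+4+8+3+9=32 → 36/87 = 0.41379
  run: TP=17, FP=8+4+2+6+3=23, FN=2+1+2+4+3=12 → 34/69 = 0.49275
  sit: TP=32, FP=4+1+4+0+3=12, FN=1+4+3+4+4=16 → 64/92 = 0.69565
  stand: TP=32, FP=8+2+3+1+1=15, FN=6+2+4+4+2=18 → 64/97 = 0.65979
  bike: TP=21, FP=3+4+4+4+2=17, FN=2+6+0+1+3=12 → 42/71 = 0.59155
  drive: TP=15, FP=9+3+4+2+3=21, FN=8+3+3+1+2=17 → 30/68 = 0.44118
Macro-F1 score = mean = (0.41379 + 0.49275 + 0.69565 + 0.65979 + 0.59155 + 0.44118) / 6 = 0.5491

0.5491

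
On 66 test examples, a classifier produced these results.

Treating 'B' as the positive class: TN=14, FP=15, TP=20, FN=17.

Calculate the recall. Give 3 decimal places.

0.541

Recall = TP/(TP+FN) = 20/(20+17) = 20/37 = 0.541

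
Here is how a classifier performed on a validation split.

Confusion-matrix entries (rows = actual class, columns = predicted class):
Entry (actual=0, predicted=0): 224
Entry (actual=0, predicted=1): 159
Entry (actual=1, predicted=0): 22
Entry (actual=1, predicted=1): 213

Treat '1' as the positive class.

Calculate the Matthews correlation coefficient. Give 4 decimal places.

MCC = (TP·TN − FP·FN) / √((TP+FP)(TP+FN)(TN+FP)(TN+FN))
Numerator = 213·224 − 159·22 = 44214
Denominator = √(372·235·383·246) = √8236537560 = 90755.3721
MCC = 44214 / 90755.3721 = 0.4872

0.4872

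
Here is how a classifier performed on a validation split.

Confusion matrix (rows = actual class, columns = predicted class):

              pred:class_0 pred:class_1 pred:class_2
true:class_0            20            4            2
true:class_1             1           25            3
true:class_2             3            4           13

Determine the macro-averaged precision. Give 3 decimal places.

Per-class precision (TP/(TP+FP)):
  class_0: TP=20, FP=1+3=4 → 20/24 = 0.8333
  class_1: TP=25, FP=4+4=8 → 25/33 = 0.7576
  class_2: TP=13, FP=2+3=5 → 13/18 = 0.7222
Macro-precision = mean = (0.8333 + 0.7576 + 0.7222) / 3 = 0.771

0.771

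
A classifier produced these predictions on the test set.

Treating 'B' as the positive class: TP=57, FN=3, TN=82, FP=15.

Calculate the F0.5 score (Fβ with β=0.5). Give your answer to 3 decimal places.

0.819

Fβ = (1+β²)·TP / ((1+β²)·TP + β²·FN + FP), with β²=1/4
= 1.25·57 / (1.25·57 + 0.25·3 + 15) = 0.819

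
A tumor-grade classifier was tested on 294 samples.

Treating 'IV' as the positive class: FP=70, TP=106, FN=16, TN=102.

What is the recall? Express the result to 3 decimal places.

Recall = TP/(TP+FN) = 106/(106+16) = 106/122 = 0.869

0.869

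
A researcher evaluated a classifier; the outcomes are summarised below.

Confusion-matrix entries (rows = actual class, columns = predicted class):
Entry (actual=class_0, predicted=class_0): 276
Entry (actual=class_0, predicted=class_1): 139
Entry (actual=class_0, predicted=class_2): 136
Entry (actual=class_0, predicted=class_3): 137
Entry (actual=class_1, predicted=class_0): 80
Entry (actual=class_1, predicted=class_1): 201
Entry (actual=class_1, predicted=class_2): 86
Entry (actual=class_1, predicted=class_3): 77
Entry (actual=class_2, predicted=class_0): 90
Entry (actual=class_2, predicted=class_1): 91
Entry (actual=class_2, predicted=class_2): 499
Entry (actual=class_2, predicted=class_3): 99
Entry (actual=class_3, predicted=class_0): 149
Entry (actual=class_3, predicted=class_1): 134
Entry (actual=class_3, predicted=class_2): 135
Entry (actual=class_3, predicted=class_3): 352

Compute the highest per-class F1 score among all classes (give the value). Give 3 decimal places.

0.610

Per-class F1 score (2·TP/(2·TP+FP+FN)):
  class_0: TP=276, FP=80+90+149=319, FN=139+136+137=412 → 552/1283 = 0.4302
  class_1: TP=201, FP=139+91+134=364, FN=80+86+77=243 → 402/1009 = 0.3984
  class_2: TP=499, FP=136+86+135=357, FN=90+91+99=280 → 998/1635 = 0.6104
  class_3: TP=352, FP=137+77+99=313, FN=149+134+135=418 → 704/1435 = 0.4906
Highest is class 'class_2' with F1 score = 0.610.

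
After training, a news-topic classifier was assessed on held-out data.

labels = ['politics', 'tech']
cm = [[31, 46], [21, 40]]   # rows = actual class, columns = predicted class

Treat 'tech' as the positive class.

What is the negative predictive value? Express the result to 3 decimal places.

NPV = TN/(TN+FN) = 31/(31+21) = 0.596

0.596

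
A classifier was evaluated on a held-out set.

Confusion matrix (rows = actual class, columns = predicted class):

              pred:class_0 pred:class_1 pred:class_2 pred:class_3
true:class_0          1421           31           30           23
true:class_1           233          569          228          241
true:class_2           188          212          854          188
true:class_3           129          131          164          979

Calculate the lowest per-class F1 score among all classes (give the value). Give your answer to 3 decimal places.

0.514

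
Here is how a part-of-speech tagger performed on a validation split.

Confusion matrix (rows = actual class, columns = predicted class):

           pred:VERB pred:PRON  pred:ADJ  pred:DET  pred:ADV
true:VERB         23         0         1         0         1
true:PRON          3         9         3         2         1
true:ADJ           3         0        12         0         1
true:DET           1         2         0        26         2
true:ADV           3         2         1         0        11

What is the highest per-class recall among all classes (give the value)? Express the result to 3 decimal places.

0.920

Per-class recall (TP/(TP+FN)):
  VERB: TP=23, FN=0+1+0+1=2 → 23/25 = 0.9200
  PRON: TP=9, FN=3+3+2+1=9 → 9/18 = 0.5000
  ADJ: TP=12, FN=3+0+0+1=4 → 12/16 = 0.7500
  DET: TP=26, FN=1+2+0+2=5 → 26/31 = 0.8387
  ADV: TP=11, FN=3+2+1+0=6 → 11/17 = 0.6471
Highest is class 'VERB' with recall = 0.920.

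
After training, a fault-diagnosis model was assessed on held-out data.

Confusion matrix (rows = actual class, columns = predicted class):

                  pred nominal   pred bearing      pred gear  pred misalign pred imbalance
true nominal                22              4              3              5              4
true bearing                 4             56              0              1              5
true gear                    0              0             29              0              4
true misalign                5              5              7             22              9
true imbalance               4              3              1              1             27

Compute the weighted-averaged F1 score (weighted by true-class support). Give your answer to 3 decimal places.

0.699

Per-class F1 score (2·TP/(2·TP+FP+FN)):
  nominal: TP=22, FP=4+0+5+4=13, FN=4+3+5+4=16 → 44/73 = 0.6027
  bearing: TP=56, FP=4+0+5+3=12, FN=4+0+1+5=10 → 112/134 = 0.8358
  gear: TP=29, FP=3+0+7+1=11, FN=0+0+0+4=4 → 58/73 = 0.7945
  misalign: TP=22, FP=5+1+0+1=7, FN=5+5+7+9=26 → 44/77 = 0.5714
  imbalance: TP=27, FP=4+5+4+9=22, FN=4+3+1+1=9 → 54/85 = 0.6353
Weighted-F1 score = Σ (supportᵢ/N)·F1 scoreᵢ with N=221: (38/221)·0.6027 + (66/221)·0.8358 + (33/221)·0.7945 + (48/221)·0.5714 + (36/221)·0.6353 = 0.699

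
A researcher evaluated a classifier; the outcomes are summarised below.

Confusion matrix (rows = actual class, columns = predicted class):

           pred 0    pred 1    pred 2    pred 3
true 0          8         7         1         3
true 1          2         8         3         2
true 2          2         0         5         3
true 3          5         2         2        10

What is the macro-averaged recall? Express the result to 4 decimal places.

0.4952

Per-class recall (TP/(TP+FN)):
  0: TP=8, FN=7+1+3=11 → 8/19 = 0.42105
  1: TP=8, FN=2+3+2=7 → 8/15 = 0.53333
  2: TP=5, FN=2+0+3=5 → 5/10 = 0.50000
  3: TP=10, FN=5+2+2=9 → 10/19 = 0.52632
Macro-recall = mean = (0.42105 + 0.53333 + 0.50000 + 0.52632) / 4 = 0.4952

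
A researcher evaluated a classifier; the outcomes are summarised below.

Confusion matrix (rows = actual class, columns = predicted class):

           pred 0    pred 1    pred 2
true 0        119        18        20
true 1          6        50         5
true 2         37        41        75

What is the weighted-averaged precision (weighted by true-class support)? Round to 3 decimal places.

0.696

Per-class precision (TP/(TP+FP)):
  0: TP=119, FP=6+37=43 → 119/162 = 0.7346
  1: TP=50, FP=18+41=59 → 50/109 = 0.4587
  2: TP=75, FP=20+5=25 → 75/100 = 0.7500
Weighted-precision = Σ (supportᵢ/N)·precisionᵢ with N=371: (157/371)·0.7346 + (61/371)·0.4587 + (153/371)·0.7500 = 0.696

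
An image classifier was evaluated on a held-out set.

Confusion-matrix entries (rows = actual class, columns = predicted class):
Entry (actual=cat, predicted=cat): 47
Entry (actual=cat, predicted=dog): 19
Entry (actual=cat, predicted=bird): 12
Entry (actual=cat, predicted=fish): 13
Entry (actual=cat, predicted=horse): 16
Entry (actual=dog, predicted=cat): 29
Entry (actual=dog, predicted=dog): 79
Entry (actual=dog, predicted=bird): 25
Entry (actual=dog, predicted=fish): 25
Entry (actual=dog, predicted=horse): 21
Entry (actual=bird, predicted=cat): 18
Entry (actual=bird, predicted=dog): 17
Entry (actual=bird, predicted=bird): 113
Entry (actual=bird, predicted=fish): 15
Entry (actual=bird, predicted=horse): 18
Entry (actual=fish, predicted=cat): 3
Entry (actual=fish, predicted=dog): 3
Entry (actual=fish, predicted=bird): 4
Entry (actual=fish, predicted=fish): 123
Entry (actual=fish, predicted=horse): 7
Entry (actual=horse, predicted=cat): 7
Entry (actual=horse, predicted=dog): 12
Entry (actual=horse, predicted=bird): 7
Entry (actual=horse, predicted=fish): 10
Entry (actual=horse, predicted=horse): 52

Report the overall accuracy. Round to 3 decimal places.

Accuracy = trace / total = (47+79+113+123+52=414) / 695 = 414/695 = 0.596

0.596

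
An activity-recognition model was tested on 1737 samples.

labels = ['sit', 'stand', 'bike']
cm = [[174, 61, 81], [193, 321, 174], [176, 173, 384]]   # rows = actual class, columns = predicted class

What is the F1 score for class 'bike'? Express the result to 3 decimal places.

F1 score = 2·TP/(2·TP+FP+FN).
bike: TP=384, FP=81+174=255, FN=176+173=349 → 768/1372 = 0.5598

0.560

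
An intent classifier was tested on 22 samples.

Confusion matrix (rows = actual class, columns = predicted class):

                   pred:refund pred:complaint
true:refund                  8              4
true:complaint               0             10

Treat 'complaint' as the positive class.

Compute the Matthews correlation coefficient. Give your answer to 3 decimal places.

0.690

MCC = (TP·TN − FP·FN) / √((TP+FP)(TP+FN)(TN+FP)(TN+FN))
Numerator = 10·8 − 4·0 = 80
Denominator = √(14·10·12·8) = √13440 = 115.9310
MCC = 80 / 115.9310 = 0.690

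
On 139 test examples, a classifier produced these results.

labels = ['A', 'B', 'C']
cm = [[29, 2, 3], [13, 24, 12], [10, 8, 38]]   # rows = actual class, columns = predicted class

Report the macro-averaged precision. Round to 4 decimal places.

0.6602

Per-class precision (TP/(TP+FP)):
  A: TP=29, FP=13+10=23 → 29/52 = 0.55769
  B: TP=24, FP=2+8=10 → 24/34 = 0.70588
  C: TP=38, FP=3+12=15 → 38/53 = 0.71698
Macro-precision = mean = (0.55769 + 0.70588 + 0.71698) / 3 = 0.6602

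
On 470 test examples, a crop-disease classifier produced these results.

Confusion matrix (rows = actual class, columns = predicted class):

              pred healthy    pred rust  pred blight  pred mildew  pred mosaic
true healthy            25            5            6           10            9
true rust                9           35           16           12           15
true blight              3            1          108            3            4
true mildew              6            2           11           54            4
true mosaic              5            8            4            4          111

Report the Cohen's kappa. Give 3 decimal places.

Observed agreement pₒ = trace/N = 333/470 = 0.7085
Expected agreement pₑ = Σ (rowᵢ·colᵢ)/N² = (55·48 + 87·51 + 119·145 + 77·83 + 132·143)/470² = 0.2245
κ = (pₒ − pₑ)/(1 − pₑ) = (0.7085 − 0.2245)/(1 − 0.2245) = 0.624

0.624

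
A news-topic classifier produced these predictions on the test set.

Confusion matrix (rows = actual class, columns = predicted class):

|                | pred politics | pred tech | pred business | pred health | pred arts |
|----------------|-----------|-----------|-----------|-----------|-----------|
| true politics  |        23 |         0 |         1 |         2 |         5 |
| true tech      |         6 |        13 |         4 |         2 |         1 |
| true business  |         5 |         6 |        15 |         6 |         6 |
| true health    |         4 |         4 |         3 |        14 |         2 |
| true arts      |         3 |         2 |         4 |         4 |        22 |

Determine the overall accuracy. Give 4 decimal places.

Accuracy = trace / total = (23+13+15+14+22=87) / 157 = 87/157 = 0.5541

0.5541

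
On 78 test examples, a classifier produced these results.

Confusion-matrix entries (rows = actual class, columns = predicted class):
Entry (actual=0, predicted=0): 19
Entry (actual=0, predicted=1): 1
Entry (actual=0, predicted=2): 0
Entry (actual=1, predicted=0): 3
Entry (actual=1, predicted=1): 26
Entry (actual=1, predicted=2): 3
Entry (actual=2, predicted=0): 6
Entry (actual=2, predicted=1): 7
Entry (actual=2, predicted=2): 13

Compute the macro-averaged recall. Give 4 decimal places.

Per-class recall (TP/(TP+FN)):
  0: TP=19, FN=1+0=1 → 19/20 = 0.95000
  1: TP=26, FN=3+3=6 → 26/32 = 0.81250
  2: TP=13, FN=6+7=13 → 13/26 = 0.50000
Macro-recall = mean = (0.95000 + 0.81250 + 0.50000) / 3 = 0.7542

0.7542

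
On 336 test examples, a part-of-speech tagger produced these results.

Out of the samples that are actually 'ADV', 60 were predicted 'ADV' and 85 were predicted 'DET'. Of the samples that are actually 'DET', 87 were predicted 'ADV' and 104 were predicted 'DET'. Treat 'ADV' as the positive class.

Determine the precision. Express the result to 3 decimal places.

Precision = TP/(TP+FP) = 60/(60+87) = 60/147 = 0.408

0.408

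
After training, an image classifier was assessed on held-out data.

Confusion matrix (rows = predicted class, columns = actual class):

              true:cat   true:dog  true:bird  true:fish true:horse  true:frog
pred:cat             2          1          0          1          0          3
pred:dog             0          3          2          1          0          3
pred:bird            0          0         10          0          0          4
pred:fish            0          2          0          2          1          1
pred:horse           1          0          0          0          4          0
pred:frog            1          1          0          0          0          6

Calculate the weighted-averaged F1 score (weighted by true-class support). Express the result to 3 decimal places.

0.552

Per-class F1 score (2·TP/(2·TP+FP+FN)):
  cat: TP=2, FP=1+0+1+0+3=5, FN=0+0+0+1+1=2 → 4/11 = 0.3636
  dog: TP=3, FP=0+2+1+0+3=6, FN=1+0+2+0+1=4 → 6/16 = 0.3750
  bird: TP=10, FP=0+0+0+0+4=4, FN=0+2+0+0+0=2 → 20/26 = 0.7692
  fish: TP=2, FP=0+2+0+1+1=4, FN=1+1+0+0+0=2 → 4/10 = 0.4000
  horse: TP=4, FP=1+0+0+0+0=1, FN=0+0+0+1+0=1 → 8/10 = 0.8000
  frog: TP=6, FP=1+1+0+0+0=2, FN=3+3+4+1+0=11 → 12/25 = 0.4800
Weighted-F1 score = Σ (supportᵢ/N)·F1 scoreᵢ with N=49: (4/49)·0.3636 + (7/49)·0.3750 + (12/49)·0.7692 + (4/49)·0.4000 + (5/49)·0.8000 + (17/49)·0.4800 = 0.552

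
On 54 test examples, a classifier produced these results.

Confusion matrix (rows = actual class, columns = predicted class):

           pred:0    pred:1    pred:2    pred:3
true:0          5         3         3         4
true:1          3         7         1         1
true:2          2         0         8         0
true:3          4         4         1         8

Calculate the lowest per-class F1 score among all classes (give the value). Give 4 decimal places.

0.3448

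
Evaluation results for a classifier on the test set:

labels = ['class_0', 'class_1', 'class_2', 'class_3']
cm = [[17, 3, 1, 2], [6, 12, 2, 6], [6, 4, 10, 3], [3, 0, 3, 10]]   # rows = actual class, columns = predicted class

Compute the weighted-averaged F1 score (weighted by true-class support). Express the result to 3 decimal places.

Per-class F1 score (2·TP/(2·TP+FP+FN)):
  class_0: TP=17, FP=6+6+3=15, FN=3+1+2=6 → 34/55 = 0.6182
  class_1: TP=12, FP=3+4+0=7, FN=6+2+6=14 → 24/45 = 0.5333
  class_2: TP=10, FP=1+2+3=6, FN=6+4+3=13 → 20/39 = 0.5128
  class_3: TP=10, FP=2+6+3=11, FN=3+0+3=6 → 20/37 = 0.5405
Weighted-F1 score = Σ (supportᵢ/N)·F1 scoreᵢ with N=88: (23/88)·0.6182 + (26/88)·0.5333 + (23/88)·0.5128 + (16/88)·0.5405 = 0.551

0.551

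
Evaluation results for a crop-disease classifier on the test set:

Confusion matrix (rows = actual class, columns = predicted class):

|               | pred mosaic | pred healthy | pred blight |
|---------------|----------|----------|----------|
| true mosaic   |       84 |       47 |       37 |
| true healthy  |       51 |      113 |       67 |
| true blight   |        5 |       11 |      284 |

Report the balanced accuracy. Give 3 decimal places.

0.645

Balanced accuracy = mean of per-class recall.
  mosaic: recall = 84/168 = 0.5000
  healthy: recall = 113/231 = 0.4892
  blight: recall = 284/300 = 0.9467
Mean = (0.5000 + 0.4892 + 0.9467) / 3 = 0.645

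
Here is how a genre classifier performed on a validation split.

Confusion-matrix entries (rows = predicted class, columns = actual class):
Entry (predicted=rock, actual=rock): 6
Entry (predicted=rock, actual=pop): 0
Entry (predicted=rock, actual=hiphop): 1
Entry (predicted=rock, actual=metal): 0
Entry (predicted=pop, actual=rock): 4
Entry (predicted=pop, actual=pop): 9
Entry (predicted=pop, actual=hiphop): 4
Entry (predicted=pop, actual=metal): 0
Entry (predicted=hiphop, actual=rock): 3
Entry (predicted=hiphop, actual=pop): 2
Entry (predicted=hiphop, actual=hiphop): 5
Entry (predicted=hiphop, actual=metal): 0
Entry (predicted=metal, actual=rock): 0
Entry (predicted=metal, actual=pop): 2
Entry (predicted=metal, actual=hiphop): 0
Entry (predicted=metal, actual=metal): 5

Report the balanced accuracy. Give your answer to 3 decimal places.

Balanced accuracy = mean of per-class recall.
  rock: recall = 6/13 = 0.4615
  pop: recall = 9/13 = 0.6923
  hiphop: recall = 5/10 = 0.5000
  metal: recall = 5/5 = 1.0000
Mean = (0.4615 + 0.6923 + 0.5000 + 1.0000) / 4 = 0.663

0.663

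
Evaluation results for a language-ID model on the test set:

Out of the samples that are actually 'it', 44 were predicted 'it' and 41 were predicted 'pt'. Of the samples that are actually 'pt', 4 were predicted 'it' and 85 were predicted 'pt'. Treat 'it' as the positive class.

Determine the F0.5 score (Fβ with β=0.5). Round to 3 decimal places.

Fβ = (1+β²)·TP / ((1+β²)·TP + β²·FN + FP), with β²=1/4
= 1.25·44 / (1.25·44 + 0.25·41 + 4) = 0.794

0.794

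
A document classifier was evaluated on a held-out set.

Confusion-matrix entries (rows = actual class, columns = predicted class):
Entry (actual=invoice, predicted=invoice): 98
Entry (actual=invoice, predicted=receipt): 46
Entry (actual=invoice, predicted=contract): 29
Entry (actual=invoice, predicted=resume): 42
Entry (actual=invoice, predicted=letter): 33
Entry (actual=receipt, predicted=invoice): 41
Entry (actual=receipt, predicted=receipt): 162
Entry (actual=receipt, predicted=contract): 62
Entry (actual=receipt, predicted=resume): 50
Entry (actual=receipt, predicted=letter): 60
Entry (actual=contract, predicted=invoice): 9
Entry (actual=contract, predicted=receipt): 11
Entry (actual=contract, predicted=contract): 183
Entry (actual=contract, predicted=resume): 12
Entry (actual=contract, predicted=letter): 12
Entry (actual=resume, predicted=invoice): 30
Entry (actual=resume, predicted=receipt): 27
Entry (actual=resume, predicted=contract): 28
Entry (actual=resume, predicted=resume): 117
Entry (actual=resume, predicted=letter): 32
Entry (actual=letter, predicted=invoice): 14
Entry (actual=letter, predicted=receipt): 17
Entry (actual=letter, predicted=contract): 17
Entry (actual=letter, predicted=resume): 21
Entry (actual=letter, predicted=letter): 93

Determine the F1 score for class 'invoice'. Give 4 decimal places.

0.4455

One-vs-rest for 'invoice': TP = diagonal; FP = other classes predicted 'invoice'; FN = 'invoice' predicted as other.
F1 score = 2·TP/(2·TP+FP+FN).
invoice: TP=98, FP=41+9+30+14=94, FN=46+29+42+33=150 → 196/440 = 0.44545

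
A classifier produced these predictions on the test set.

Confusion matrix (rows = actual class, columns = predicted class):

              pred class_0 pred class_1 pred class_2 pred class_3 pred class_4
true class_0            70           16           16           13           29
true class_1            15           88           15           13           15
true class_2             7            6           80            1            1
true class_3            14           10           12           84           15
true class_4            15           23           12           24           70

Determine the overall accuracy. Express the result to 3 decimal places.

Accuracy = trace / total = (70+88+80+84+70=392) / 664 = 392/664 = 0.590

0.590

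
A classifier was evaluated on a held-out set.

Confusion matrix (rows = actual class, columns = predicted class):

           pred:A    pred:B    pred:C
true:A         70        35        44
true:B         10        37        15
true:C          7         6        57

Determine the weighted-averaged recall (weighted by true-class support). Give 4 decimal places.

0.5836

Per-class recall (TP/(TP+FN)):
  A: TP=70, FN=35+44=79 → 70/149 = 0.46980
  B: TP=37, FN=10+15=25 → 37/62 = 0.59677
  C: TP=57, FN=7+6=13 → 57/70 = 0.81429
Weighted-recall = Σ (supportᵢ/N)·recallᵢ with N=281: (149/281)·0.46980 + (62/281)·0.59677 + (70/281)·0.81429 = 0.5836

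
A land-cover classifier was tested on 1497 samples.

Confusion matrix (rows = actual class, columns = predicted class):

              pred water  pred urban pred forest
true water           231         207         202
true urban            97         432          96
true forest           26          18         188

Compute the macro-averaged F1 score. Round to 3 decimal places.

0.554

Per-class F1 score (2·TP/(2·TP+FP+FN)):
  water: TP=231, FP=97+26=123, FN=207+202=409 → 462/994 = 0.4648
  urban: TP=432, FP=207+18=225, FN=97+96=193 → 864/1282 = 0.6739
  forest: TP=188, FP=202+96=298, FN=26+18=44 → 376/718 = 0.5237
Macro-F1 score = mean = (0.4648 + 0.6739 + 0.5237) / 3 = 0.554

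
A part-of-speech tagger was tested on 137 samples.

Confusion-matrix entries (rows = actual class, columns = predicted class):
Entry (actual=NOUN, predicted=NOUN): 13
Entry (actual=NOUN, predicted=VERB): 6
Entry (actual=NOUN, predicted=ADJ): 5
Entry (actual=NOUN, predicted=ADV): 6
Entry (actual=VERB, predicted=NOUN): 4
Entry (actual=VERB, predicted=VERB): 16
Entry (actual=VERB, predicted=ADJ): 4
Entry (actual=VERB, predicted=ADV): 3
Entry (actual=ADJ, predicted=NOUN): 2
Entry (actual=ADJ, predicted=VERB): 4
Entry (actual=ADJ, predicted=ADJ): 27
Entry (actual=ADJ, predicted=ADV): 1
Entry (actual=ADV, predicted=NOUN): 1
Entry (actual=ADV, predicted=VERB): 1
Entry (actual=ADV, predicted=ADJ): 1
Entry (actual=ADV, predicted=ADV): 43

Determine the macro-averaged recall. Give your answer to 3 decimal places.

Per-class recall (TP/(TP+FN)):
  NOUN: TP=13, FN=6+5+6=17 → 13/30 = 0.4333
  VERB: TP=16, FN=4+4+3=11 → 16/27 = 0.5926
  ADJ: TP=27, FN=2+4+1=7 → 27/34 = 0.7941
  ADV: TP=43, FN=1+1+1=3 → 43/46 = 0.9348
Macro-recall = mean = (0.4333 + 0.5926 + 0.7941 + 0.9348) / 4 = 0.689

0.689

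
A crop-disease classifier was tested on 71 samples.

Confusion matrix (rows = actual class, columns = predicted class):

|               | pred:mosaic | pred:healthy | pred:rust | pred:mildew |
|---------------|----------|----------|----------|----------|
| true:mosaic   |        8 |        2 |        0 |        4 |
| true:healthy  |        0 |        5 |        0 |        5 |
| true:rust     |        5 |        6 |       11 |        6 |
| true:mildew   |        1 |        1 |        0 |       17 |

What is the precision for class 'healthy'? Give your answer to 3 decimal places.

precision = TP/(TP+FP).
healthy: TP=5, FP=2+6+1=9 → 5/14 = 0.3571

0.357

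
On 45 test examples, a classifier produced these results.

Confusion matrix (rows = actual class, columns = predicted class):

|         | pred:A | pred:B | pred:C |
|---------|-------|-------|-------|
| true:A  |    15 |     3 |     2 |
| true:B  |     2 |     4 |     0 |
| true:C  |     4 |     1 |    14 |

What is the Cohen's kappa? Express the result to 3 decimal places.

0.569

Observed agreement pₒ = trace/N = 33/45 = 0.7333
Expected agreement pₑ = Σ (rowᵢ·colᵢ)/N² = (20·21 + 6·8 + 19·16)/45² = 0.3812
κ = (pₒ − pₑ)/(1 − pₑ) = (0.7333 − 0.3812)/(1 − 0.3812) = 0.569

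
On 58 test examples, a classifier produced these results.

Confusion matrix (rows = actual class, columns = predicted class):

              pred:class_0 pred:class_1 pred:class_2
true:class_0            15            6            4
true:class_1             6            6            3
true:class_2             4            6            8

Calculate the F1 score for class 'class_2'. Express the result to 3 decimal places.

0.485

One-vs-rest for 'class_2': TP = diagonal; FP = other classes predicted 'class_2'; FN = 'class_2' predicted as other.
F1 score = 2·TP/(2·TP+FP+FN).
class_2: TP=8, FP=4+3=7, FN=4+6=10 → 16/33 = 0.4848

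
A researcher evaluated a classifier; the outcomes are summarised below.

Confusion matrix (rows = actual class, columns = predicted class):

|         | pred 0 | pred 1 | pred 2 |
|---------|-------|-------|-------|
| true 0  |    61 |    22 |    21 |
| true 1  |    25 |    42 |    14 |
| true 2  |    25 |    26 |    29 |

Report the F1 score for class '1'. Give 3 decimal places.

One-vs-rest for '1': TP = diagonal; FP = other classes predicted '1'; FN = '1' predicted as other.
F1 score = 2·TP/(2·TP+FP+FN).
1: TP=42, FP=22+26=48, FN=25+14=39 → 84/171 = 0.4912

0.491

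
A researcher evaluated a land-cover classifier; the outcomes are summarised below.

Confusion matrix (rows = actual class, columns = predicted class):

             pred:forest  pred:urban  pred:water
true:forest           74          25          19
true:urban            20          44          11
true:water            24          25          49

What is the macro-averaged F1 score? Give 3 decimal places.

Per-class F1 score (2·TP/(2·TP+FP+FN)):
  forest: TP=74, FP=20+24=44, FN=25+19=44 → 148/236 = 0.6271
  urban: TP=44, FP=25+25=50, FN=20+11=31 → 88/169 = 0.5207
  water: TP=49, FP=19+11=30, FN=24+25=49 → 98/177 = 0.5537
Macro-F1 score = mean = (0.6271 + 0.5207 + 0.5537) / 3 = 0.567

0.567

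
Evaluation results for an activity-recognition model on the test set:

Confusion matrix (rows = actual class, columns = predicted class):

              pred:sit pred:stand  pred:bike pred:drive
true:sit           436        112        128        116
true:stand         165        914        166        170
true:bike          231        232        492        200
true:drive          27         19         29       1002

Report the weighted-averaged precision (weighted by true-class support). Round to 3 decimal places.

Per-class precision (TP/(TP+FP)):
  sit: TP=436, FP=165+231+27=423 → 436/859 = 0.5076
  stand: TP=914, FP=112+232+19=363 → 914/1277 = 0.7157
  bike: TP=492, FP=128+166+29=323 → 492/815 = 0.6037
  drive: TP=1002, FP=116+170+200=486 → 1002/1488 = 0.6734
Weighted-precision = Σ (supportᵢ/N)·precisionᵢ with N=4439: (792/4439)·0.5076 + (1415/4439)·0.7157 + (1155/4439)·0.6037 + (1077/4439)·0.6734 = 0.639

0.639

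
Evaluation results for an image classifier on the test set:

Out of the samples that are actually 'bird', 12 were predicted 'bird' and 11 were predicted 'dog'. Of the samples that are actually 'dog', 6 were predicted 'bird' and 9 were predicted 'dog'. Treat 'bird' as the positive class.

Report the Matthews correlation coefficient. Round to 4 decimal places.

MCC = (TP·TN − FP·FN) / √((TP+FP)(TP+FN)(TN+FP)(TN+FN))
Numerator = 12·9 − 6·11 = 42
Denominator = √(18·23·15·20) = √124200 = 352.4202
MCC = 42 / 352.4202 = 0.1192

0.1192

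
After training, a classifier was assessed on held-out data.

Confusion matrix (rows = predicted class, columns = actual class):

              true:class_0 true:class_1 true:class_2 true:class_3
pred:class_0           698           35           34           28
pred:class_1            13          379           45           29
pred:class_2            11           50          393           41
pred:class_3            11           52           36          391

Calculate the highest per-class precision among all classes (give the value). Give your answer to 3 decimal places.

Per-class precision (TP/(TP+FP)):
  class_0: TP=698, FP=35+34+28=97 → 698/795 = 0.8780
  class_1: TP=379, FP=13+45+29=87 → 379/466 = 0.8133
  class_2: TP=393, FP=11+50+41=102 → 393/495 = 0.7939
  class_3: TP=391, FP=11+52+36=99 → 391/490 = 0.7980
Highest is class 'class_0' with precision = 0.878.

0.878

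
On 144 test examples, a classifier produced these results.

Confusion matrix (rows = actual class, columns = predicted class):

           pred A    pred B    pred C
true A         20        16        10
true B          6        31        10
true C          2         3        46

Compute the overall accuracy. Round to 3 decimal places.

Accuracy = trace / total = (20+31+46=97) / 144 = 97/144 = 0.674

0.674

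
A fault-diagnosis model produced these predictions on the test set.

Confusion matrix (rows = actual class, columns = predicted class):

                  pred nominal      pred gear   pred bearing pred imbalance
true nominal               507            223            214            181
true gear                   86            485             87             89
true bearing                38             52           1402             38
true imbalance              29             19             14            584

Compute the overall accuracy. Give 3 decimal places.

Accuracy = trace / total = (507+485+1402+584=2978) / 4048 = 2978/4048 = 0.736

0.736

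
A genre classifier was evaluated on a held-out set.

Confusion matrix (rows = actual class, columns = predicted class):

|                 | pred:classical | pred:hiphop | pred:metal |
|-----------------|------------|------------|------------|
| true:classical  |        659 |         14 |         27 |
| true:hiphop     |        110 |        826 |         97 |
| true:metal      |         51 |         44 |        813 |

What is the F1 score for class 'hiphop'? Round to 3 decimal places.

Take TP from the diagonal, FP from the rest of the 'hiphop' prediction marginal, FN from the rest of the 'hiphop' actual marginal.
F1 score = 2·TP/(2·TP+FP+FN).
hiphop: TP=826, FP=14+44=58, FN=110+97=207 → 1652/1917 = 0.8618

0.862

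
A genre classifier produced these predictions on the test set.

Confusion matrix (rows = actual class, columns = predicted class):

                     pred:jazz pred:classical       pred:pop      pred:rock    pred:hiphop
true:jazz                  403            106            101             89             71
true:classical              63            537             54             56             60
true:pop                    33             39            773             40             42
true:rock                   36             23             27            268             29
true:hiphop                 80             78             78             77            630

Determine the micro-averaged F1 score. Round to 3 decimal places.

Micro-averaging pools counts across classes: ΣTP=2611, ΣFP=1182, ΣFN=1182.
Micro-F1 score = 2·TP/(2·TP+FP+FN) on pooled counts = 0.688 (equals overall accuracy in single-label multiclass).

0.688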